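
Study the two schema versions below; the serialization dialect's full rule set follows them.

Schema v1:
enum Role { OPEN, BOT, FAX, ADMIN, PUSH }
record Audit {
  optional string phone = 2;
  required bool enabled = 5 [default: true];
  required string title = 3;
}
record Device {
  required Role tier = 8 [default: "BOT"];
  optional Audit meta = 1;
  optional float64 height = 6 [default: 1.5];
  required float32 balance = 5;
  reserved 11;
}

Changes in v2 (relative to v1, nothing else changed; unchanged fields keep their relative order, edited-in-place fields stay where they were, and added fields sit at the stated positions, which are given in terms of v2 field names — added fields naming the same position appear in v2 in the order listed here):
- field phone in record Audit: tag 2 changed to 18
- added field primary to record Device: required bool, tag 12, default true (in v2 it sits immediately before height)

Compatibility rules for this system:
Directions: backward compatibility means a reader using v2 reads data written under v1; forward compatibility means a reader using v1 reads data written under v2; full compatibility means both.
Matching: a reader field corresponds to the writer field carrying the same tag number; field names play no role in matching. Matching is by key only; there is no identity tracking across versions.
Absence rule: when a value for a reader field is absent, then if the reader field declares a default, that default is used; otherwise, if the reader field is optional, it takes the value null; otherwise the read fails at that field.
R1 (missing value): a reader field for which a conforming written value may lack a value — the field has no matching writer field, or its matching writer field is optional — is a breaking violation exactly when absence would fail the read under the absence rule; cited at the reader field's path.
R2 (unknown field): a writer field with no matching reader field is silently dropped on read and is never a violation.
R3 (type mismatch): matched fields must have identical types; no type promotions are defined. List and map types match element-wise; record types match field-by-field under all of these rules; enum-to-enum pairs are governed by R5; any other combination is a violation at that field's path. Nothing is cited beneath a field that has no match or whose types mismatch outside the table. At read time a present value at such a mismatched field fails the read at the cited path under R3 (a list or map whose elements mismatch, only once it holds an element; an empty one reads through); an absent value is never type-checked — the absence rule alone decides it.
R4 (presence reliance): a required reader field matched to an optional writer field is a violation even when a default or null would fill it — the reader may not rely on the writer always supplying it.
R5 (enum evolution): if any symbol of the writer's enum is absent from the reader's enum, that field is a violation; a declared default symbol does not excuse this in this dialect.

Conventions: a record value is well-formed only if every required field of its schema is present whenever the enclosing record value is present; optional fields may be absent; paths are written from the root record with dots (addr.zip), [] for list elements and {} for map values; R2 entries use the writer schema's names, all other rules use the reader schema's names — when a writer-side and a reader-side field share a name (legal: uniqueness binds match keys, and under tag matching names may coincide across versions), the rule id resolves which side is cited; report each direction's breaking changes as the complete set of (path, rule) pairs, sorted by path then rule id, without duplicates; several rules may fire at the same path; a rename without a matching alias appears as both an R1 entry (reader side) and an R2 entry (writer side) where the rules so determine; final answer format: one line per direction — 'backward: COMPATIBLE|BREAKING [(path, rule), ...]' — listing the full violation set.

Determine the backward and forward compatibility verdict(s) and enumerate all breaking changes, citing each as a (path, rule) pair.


in Device below, arrows point writer -> reader
backward analysis of Device with v2 as reader and v1 as writer:
  Role -> Role, writer required: tier aligns to tier
  Audit -> Audit, writer optional: meta aligns to meta
  primary has no writer counterpart
  float64 -> float64, writer optional: height aligns to height
  float32 -> float32, writer required: balance aligns to balance
  meta.phone has no writer counterpart
  bool -> bool, writer required: meta.enabled aligns to meta.enabled
  string -> string, writer required: meta.title aligns to meta.title
  leftover writer field: meta.phone
  => backward: COMPATIBLE
forward analysis of Device with v1 as reader and v2 as writer:
  Role -> Role, writer required: tier aligns to tier
  Audit -> Audit, writer optional: meta aligns to meta
  float64 -> float64, writer optional: height aligns to height
  float32 -> float32, writer required: balance aligns to balance
  leftover writer field: primary
  meta.phone has no writer counterpart
  bool -> bool, writer required: meta.enabled aligns to meta.enabled
  string -> string, writer required: meta.title aligns to meta.title
  leftover writer field: meta.phone
  => forward: COMPATIBLE

backward: COMPATIBLE []; forward: COMPATIBLE []


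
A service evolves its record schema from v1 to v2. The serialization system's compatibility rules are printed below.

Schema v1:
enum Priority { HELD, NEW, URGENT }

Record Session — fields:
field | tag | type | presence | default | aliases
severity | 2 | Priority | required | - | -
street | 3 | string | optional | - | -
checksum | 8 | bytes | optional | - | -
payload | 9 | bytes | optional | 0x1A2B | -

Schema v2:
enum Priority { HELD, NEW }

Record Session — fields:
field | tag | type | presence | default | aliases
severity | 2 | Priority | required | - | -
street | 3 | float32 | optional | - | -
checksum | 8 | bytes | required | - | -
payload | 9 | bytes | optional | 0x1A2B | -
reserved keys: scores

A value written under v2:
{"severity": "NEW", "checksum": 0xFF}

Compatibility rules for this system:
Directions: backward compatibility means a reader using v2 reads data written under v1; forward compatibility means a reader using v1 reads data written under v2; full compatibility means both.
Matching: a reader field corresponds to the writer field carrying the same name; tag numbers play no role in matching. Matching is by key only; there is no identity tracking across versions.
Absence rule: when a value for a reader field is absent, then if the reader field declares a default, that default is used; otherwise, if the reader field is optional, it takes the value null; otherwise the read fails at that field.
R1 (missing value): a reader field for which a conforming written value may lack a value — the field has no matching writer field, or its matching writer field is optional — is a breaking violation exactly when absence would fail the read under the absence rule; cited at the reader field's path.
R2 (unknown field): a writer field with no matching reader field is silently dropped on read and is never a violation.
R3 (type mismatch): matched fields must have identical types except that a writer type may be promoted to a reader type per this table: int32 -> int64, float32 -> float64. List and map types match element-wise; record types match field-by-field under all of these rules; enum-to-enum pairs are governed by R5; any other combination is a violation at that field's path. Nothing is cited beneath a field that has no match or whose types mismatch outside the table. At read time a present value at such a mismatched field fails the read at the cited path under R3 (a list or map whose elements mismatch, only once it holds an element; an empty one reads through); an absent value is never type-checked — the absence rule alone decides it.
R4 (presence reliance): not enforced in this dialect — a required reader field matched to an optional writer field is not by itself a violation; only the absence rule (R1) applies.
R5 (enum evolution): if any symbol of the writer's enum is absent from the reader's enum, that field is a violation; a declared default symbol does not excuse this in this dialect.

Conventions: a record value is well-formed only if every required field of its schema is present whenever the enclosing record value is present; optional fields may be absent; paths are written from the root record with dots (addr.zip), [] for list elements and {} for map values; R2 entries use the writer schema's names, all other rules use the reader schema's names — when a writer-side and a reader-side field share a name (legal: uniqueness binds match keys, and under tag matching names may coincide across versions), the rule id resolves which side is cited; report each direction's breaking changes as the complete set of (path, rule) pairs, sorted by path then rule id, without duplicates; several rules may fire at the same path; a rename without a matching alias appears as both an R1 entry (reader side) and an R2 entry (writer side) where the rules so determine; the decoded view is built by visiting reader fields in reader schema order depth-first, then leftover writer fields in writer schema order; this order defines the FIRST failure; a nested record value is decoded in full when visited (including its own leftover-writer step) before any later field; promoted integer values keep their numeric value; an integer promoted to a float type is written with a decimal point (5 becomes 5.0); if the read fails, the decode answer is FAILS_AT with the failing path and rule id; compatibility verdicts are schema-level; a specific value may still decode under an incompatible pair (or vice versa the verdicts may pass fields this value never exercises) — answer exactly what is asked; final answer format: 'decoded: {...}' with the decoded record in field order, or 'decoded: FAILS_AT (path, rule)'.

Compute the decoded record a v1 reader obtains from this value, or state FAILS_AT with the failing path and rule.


in Session below, arrows point writer -> reader
migrating the Session value to v1:
  severity := "NEW"
  street := null (missing; optional => null)
  checksum := 0xFF
  payload := 0x1A2B (missing; default applied)
  => decoded: {"severity": "NEW", "street": null, "checksum": 0xFF, "payload": 0x1A2B}
checking off the Session differences that do not matter here:
  field checksum in record Session: optional changed to required -> matters for Session compatibility verdicts, not for this value's decode
  enum Priority (field severity in record Session): symbol URGENT removed -> matters for Session compatibility verdicts, not for this value's decode
  field street in record Session: type string changed to float32 -> matters for Session compatibility verdicts, not for this value's decode

decoded: {"severity": "NEW", "street": null, "checksum": 0xFF, "payload": 0x1A2B}


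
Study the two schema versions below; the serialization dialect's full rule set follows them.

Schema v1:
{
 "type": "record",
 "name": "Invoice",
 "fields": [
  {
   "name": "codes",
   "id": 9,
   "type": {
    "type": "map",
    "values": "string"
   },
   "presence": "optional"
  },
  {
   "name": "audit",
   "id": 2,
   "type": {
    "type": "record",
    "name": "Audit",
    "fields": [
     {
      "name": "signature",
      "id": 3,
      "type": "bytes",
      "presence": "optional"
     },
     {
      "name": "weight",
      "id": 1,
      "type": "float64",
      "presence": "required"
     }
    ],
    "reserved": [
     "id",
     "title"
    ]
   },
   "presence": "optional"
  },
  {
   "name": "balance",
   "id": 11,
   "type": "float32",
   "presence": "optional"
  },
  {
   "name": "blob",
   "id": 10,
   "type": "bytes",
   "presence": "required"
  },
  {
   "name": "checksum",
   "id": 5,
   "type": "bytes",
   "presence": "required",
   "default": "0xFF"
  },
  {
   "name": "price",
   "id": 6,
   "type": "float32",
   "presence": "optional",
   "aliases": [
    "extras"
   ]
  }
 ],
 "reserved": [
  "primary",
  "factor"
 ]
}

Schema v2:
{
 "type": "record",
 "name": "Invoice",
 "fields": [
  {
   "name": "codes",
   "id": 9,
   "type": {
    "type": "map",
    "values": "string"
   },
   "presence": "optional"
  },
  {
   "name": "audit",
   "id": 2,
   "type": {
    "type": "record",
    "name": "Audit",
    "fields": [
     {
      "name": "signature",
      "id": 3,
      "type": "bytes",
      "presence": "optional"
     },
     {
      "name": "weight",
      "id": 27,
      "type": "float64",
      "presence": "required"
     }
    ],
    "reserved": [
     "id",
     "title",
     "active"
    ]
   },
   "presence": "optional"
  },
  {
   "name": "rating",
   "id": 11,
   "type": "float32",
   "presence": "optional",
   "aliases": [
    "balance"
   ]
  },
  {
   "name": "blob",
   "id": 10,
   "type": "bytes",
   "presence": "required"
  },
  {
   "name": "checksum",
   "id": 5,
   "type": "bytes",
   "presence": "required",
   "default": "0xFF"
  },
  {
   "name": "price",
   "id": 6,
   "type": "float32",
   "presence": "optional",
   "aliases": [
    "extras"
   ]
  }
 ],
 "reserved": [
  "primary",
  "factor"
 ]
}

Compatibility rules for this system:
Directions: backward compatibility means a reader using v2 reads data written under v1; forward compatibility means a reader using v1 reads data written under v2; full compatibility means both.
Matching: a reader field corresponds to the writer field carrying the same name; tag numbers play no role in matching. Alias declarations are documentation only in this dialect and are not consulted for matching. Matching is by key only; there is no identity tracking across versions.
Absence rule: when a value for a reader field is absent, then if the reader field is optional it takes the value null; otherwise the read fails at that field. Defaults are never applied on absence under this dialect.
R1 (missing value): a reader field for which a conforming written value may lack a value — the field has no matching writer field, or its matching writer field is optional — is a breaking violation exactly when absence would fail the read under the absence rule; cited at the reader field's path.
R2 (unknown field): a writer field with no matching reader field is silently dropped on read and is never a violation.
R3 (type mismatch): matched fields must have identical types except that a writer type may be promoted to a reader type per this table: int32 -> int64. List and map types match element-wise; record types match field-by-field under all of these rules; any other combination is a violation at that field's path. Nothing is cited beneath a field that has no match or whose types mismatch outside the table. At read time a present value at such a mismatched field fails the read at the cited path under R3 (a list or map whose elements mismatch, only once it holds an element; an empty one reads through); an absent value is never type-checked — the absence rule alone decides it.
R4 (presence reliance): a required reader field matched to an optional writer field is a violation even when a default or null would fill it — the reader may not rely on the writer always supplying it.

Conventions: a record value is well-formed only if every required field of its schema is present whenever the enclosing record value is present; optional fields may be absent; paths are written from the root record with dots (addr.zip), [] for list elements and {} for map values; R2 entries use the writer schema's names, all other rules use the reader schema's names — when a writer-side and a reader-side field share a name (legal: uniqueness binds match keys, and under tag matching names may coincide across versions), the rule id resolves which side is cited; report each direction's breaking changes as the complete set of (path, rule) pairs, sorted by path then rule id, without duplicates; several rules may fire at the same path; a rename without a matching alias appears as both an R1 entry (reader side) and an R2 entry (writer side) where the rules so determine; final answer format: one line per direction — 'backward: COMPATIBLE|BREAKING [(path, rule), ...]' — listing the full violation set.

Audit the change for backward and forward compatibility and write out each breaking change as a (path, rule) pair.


backward: COMPATIBLE []; forward: COMPATIBLE []

in Invoice below, arrows point writer -> reader
backward pass over Invoice, reader schema v2, writer schema v1:
  codes <- codes (map<string, string> -> map<string, string>, writer optional)
  audit <- audit (Audit -> Audit, writer optional)
  rating has no writer counterpart
  blob <- blob (bytes -> bytes, writer required)
  checksum <- checksum (bytes -> bytes, writer required)
  price <- price (float32 -> float32, writer optional)
  writer balance: unknown to reader
  audit.signature <- audit.signature (bytes -> bytes, writer optional)
  audit.weight <- audit.weight (float64 -> float64, writer required)
  nothing fires on Invoice: backward is COMPATIBLE
forward pass over Invoice, reader schema v1, writer schema v2:
  codes <- codes (map<string, string> -> map<string, string>, writer optional)
  audit <- audit (Audit -> Audit, writer optional)
  balance has no writer counterpart
  blob <- blob (bytes -> bytes, writer required)
  checksum <- checksum (bytes -> bytes, writer required)
  price <- price (float32 -> float32, writer optional)
  writer rating: unknown to reader
  audit.signature <- audit.signature (bytes -> bytes, writer optional)
  audit.weight <- audit.weight (float64 -> float64, writer required)
  nothing fires on Invoice: forward is COMPATIBLE


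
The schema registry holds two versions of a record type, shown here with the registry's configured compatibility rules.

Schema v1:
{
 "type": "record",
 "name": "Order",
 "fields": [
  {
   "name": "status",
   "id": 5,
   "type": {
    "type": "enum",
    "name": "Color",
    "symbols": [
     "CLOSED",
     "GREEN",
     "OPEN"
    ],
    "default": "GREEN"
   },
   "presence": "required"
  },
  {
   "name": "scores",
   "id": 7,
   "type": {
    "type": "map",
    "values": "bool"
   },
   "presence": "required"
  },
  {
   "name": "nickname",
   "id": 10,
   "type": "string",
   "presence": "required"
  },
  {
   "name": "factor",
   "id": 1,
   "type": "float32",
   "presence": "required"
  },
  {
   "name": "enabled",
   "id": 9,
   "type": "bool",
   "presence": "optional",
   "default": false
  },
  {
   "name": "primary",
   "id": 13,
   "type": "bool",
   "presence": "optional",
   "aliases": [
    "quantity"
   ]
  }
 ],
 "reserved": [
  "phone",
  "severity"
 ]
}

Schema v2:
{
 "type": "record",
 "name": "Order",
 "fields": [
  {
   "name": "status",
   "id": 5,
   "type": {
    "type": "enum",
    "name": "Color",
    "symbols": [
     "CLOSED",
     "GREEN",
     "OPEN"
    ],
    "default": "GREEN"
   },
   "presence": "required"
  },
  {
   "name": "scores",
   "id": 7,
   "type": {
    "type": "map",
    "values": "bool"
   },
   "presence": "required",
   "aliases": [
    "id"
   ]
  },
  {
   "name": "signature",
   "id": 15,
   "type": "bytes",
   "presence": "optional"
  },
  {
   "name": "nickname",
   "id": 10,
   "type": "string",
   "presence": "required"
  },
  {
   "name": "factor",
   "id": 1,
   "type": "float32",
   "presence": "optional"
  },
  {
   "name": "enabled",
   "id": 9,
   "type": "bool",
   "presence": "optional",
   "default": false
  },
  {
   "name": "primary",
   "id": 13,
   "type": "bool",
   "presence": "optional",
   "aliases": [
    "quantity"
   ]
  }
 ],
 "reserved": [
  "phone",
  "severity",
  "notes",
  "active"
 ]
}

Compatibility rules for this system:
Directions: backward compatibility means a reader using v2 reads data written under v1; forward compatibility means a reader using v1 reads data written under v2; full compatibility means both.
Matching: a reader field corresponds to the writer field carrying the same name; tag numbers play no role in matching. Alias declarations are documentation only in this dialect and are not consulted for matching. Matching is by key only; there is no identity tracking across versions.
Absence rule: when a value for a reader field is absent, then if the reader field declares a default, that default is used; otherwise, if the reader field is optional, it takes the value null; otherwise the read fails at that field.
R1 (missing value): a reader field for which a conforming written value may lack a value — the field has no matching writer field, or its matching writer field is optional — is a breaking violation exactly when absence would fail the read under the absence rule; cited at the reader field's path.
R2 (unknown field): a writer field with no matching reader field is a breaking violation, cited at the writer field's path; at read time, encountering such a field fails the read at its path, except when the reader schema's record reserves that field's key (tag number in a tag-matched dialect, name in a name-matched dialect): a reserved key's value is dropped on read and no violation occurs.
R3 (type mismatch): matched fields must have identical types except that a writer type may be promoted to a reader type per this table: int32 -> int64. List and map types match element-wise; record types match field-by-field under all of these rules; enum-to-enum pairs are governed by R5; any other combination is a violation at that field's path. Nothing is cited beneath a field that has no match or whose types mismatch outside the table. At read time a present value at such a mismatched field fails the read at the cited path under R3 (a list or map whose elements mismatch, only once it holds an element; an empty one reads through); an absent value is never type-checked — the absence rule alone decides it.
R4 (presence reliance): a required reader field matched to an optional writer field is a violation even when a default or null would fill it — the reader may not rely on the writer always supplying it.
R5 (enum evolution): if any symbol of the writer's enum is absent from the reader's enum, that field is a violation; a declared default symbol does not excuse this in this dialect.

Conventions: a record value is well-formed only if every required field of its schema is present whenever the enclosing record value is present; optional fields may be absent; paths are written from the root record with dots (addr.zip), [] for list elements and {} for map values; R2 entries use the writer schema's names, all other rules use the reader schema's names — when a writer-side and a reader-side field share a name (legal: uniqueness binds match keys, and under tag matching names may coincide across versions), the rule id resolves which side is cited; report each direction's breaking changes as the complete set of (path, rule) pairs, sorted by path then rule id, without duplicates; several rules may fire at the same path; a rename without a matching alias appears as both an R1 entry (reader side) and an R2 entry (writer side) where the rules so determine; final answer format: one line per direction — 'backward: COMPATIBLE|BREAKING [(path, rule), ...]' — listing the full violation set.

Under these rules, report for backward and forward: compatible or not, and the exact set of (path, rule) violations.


in Order below, arrows point writer -> reader
backward analysis of Order with v2 as reader and v1 as writer:
  status: Color -> Color, writer required; from status
  scores: map<string, bool> -> map<string, bool>, writer required; from scores
  no writer field matches reader signature
  nickname: string -> string, writer required; from nickname
  factor: float32 -> float32, writer required; from factor
  enabled: bool -> bool, writer optional; from enabled
  primary: bool -> bool, writer optional; from primary
  nothing fires on Order: backward is COMPATIBLE
forward analysis of Order with v1 as reader and v2 as writer:
  status: Color -> Color, writer required; from status
  scores: map<string, bool> -> map<string, bool>, writer required; from scores
  nickname: string -> string, writer required; from nickname
  factor: float32 -> float32, writer optional; from factor
  enabled: bool -> bool, writer optional; from enabled
  primary: bool -> bool, writer optional; from primary
  leftover writer field: signature
  R1 fires at factor
  R4 fires at factor
  R2 fires at signature
  => forward: BREAKING (3)

backward: COMPATIBLE []; forward: BREAKING [(factor, R1), (factor, R4), (signature, R2)]


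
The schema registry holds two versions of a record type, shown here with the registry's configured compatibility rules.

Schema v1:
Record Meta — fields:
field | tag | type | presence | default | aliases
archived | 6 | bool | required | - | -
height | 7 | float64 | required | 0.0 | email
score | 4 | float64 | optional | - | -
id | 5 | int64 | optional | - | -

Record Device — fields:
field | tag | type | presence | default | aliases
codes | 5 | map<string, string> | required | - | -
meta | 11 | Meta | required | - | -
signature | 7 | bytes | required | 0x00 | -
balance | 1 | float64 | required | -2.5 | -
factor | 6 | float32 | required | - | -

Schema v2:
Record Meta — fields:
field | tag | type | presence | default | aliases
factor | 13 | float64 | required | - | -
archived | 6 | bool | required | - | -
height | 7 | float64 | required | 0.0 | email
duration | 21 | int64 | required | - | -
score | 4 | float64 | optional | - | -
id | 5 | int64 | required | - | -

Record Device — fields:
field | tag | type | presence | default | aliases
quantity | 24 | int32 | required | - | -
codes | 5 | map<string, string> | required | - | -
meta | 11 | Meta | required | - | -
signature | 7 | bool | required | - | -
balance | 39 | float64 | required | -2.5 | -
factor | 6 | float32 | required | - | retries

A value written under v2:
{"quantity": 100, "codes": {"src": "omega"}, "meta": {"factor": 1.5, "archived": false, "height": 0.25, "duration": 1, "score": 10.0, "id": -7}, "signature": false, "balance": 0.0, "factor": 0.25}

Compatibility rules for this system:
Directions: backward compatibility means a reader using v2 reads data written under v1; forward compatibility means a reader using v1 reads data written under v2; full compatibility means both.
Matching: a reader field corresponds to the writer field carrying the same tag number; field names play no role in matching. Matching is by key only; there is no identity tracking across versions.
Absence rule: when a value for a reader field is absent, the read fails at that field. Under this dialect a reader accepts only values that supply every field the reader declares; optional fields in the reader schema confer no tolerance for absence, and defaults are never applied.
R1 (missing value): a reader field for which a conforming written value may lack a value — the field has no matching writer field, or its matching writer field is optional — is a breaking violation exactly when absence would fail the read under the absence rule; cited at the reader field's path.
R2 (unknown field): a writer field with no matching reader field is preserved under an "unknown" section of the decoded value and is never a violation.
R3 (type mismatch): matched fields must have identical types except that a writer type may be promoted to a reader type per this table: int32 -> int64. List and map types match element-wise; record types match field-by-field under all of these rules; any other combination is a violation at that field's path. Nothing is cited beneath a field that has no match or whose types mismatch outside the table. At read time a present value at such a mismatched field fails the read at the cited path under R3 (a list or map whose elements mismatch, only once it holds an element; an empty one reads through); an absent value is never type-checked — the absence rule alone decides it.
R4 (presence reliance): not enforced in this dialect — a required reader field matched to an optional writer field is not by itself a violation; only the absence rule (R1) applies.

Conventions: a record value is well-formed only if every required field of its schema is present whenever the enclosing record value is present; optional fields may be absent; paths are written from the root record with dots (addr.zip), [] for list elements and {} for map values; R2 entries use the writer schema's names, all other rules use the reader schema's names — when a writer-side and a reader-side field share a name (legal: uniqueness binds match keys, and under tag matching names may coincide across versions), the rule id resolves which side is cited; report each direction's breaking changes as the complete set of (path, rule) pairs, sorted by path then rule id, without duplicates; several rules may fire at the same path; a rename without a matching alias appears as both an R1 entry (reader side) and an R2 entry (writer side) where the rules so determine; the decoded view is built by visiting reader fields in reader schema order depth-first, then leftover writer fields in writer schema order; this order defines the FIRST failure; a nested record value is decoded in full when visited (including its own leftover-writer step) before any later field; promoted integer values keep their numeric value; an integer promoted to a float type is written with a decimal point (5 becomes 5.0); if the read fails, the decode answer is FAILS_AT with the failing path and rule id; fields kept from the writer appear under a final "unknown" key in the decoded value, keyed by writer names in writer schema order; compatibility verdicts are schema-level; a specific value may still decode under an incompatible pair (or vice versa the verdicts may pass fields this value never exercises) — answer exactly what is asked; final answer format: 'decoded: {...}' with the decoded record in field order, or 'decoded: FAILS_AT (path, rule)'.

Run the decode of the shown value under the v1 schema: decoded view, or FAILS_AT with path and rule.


decoded: FAILS_AT (signature, R3)

in Device below, arrows point writer -> reader
decoding the Device value with the v1 reader:
  codes := {"src": "omega"}
  meta.archived := false
  meta.height := 0.25
  meta.score := 10.0
  meta.id := -7
  writer meta.factor: kept under "unknown"
  writer meta.duration: kept under "unknown"
  read fails at signature under R3
  => FAILS_AT (signature, R3)
remaining Device differences; none change what is asked:
  added field duration to record Meta: required int64, tag 21 (in v2 it sits immediately before score) -> shifts the Device verdicts, not this decode
  added field factor to record Meta: required float64, tag 13 (in v2 it sits immediately before archived) -> shifts the Device verdicts, not this decode
  added field quantity to record Device: required int32, tag 24 (in v2 it sits immediately before codes) -> shifts the Device verdicts, not this decode
  field balance in record Device: tag 1 changed to 39 -> shifts the Device verdicts, not this decode
  field id in record Meta: optional changed to required -> shifts the Device verdicts, not this decode


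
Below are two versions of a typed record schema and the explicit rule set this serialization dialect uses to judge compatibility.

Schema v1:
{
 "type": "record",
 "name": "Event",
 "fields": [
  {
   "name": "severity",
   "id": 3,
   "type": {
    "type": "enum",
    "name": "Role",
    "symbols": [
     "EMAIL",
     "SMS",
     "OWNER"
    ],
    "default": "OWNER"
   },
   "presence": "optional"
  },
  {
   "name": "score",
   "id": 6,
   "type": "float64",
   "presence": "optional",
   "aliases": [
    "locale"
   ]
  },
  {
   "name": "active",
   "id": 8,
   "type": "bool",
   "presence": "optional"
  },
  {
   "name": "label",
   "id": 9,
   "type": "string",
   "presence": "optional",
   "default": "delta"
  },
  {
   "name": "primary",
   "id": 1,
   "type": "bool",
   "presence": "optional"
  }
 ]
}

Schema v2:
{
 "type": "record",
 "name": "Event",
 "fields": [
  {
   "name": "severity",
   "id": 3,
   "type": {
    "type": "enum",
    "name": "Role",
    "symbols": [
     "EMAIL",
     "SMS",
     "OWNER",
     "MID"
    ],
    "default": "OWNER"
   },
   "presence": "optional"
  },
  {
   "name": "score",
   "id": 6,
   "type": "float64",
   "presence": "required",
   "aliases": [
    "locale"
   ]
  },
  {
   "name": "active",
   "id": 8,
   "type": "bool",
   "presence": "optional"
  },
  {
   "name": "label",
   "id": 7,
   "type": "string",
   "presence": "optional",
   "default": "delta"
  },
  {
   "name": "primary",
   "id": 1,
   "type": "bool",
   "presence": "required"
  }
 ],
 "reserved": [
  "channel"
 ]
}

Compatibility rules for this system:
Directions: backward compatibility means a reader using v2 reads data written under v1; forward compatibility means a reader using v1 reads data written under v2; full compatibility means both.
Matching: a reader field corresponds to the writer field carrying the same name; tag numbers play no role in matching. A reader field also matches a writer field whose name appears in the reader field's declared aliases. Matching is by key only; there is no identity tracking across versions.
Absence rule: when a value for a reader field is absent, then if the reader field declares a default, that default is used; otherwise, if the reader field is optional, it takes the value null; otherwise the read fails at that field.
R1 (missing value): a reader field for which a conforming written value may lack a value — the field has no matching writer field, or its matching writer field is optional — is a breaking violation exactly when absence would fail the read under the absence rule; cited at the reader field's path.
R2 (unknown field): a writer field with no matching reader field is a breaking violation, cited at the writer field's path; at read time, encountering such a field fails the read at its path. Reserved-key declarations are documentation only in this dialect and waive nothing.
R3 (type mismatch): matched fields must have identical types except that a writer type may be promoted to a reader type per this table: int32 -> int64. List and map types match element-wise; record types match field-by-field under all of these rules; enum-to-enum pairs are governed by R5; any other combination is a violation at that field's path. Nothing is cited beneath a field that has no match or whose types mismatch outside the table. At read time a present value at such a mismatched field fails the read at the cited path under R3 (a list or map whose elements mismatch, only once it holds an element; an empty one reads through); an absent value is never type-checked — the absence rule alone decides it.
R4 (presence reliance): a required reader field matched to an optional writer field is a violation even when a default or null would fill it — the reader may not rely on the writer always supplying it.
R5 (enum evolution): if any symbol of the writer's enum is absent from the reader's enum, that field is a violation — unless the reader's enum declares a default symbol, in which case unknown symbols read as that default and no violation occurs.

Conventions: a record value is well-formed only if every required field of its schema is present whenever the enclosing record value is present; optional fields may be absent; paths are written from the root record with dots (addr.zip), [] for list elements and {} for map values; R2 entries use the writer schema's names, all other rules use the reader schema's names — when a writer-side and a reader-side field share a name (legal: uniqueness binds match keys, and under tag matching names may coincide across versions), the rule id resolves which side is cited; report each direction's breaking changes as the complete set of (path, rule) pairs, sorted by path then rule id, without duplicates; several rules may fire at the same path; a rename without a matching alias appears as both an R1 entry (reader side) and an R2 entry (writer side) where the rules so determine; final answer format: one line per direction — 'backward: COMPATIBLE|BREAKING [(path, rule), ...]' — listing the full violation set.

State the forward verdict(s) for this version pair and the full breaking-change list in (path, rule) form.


each type pair in Event: writer, then reader
forward on Event — v1 reading data written by v2:
  severity: Role -> Role, writer optional; from severity
  score: float64 -> float64, writer required; from score
  active: bool -> bool, writer optional; from active
  label: string -> string, writer optional; from label
  primary: bool -> bool, writer required; from primary
  => forward verdict for Event: COMPATIBLE, no violations
diffs on Event not affecting the asked answer:
  field primary in record Event: optional changed to required -> its effect on Event is confined to the backward direction, not asked
  enum Role (field severity in record Event): symbol MID added -> fires no rule on Event, leaving the asked answer as it is
  field label in record Event: tag 9 changed to 7 -> fires no rule on Event, leaving the asked answer as it is
  field score in record Event: optional changed to required -> its effect on Event is confined to the backward direction, not asked

forward: COMPATIBLE []


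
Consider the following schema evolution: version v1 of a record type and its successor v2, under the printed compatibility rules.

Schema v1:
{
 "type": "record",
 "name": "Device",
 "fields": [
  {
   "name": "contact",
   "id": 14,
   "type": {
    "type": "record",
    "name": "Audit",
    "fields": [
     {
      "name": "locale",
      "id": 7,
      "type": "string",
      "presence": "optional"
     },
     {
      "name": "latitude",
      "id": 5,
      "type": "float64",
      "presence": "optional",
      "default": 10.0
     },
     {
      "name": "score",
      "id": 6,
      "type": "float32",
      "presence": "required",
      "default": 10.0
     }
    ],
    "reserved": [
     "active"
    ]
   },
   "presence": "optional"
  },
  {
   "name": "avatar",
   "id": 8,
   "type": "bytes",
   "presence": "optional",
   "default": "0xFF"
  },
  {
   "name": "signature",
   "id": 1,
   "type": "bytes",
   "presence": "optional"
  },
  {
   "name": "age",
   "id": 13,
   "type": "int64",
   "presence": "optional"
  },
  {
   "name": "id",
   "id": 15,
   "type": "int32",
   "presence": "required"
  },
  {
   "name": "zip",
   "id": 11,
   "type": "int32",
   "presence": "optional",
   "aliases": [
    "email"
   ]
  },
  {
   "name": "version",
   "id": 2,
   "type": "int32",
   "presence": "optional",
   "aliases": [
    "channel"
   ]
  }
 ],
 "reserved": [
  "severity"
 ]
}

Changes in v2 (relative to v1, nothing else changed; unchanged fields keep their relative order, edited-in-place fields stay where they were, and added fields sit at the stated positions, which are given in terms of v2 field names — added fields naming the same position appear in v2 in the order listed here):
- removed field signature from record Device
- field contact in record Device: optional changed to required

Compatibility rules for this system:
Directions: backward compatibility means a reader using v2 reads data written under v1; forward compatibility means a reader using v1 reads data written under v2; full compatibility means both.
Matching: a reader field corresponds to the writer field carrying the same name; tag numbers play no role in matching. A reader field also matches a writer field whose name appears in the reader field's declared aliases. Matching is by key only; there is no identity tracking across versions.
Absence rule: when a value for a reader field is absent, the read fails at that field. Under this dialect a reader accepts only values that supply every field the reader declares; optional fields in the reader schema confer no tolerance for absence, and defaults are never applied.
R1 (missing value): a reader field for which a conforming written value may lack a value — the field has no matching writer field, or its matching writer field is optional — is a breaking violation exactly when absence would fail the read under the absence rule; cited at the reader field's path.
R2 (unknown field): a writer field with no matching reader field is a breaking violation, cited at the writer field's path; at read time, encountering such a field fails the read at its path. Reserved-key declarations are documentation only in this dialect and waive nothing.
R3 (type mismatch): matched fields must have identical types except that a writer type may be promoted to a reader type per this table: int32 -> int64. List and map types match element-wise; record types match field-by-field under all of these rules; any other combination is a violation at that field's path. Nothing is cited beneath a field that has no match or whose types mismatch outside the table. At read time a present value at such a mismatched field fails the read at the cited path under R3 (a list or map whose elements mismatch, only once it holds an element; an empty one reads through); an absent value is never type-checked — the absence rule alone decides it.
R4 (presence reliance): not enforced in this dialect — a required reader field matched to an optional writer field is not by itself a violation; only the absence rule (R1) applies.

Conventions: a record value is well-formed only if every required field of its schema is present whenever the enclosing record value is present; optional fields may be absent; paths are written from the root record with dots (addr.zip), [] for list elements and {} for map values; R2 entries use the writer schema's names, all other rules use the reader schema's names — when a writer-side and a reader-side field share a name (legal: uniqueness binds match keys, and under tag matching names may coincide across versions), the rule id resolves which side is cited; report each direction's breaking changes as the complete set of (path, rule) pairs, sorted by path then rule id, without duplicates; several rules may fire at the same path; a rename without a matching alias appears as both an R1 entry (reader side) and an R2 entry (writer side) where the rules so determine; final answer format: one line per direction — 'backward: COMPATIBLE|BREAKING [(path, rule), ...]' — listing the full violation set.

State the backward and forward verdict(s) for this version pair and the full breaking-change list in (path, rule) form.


backward: BREAKING [(age, R1), (avatar, R1), (contact, R1), (contact.latitude, R1), (contact.locale, R1), (signature, R2), (version, R1), (zip, R1)]; forward: BREAKING [(age, R1), (avatar, R1), (contact.latitude, R1), (contact.locale, R1), (signature, R1), (version, R1), (zip, R1)]

arrows below run writer -> reader for Device
backward analysis of Device with v2 as reader and v1 as writer:
  contact: Audit -> Audit, writer optional; from contact
  avatar: bytes -> bytes, writer optional; from avatar
  age: int64 -> int64, writer optional; from age
  id: int32 -> int32, writer required; from id
  zip: int32 -> int32, writer optional; from zip
  version: int32 -> int32, writer optional; from version
  writer field signature has no reader counterpart
  contact.locale: string -> string, writer optional; from contact.locale
  contact.latitude: float64 -> float64, writer optional; from contact.latitude
  contact.score: float32 -> float32, writer required; from contact.score
  breaking: (age, R1)
  breaking: (avatar, R1)
  breaking: (contact, R1)
  breaking: (contact.latitude, R1)
  breaking: (contact.locale, R1)
  breaking: (signature, R2)
  breaking: (version, R1)
  breaking: (zip, R1)
  => 8 violation(s): backward is BREAKING for Device
forward analysis of Device with v1 as reader and v2 as writer:
  contact: Audit -> Audit, writer required; from contact
  avatar: bytes -> bytes, writer optional; from avatar
  signature: no writer match
  age: int64 -> int64, writer optional; from age
  id: int32 -> int32, writer required; from id
  zip: int32 -> int32, writer optional; from zip
  version: int32 -> int32, writer optional; from version
  contact.locale: string -> string, writer optional; from contact.locale
  contact.latitude: float64 -> float64, writer optional; from contact.latitude
  contact.score: float32 -> float32, writer required; from contact.score
  breaking: (age, R1)
  breaking: (avatar, R1)
  breaking: (contact.latitude, R1)
  breaking: (contact.locale, R1)
  breaking: (signature, R1)
  breaking: (version, R1)
  breaking: (zip, R1)
  => 7 violation(s): forward is BREAKING for Device
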